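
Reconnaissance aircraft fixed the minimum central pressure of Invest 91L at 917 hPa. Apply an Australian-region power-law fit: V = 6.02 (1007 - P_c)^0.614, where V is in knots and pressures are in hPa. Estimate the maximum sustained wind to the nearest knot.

ΔP = 1007 − 917 = 90 hPa.
90^0.614 ≈ 15.845.
V ≈ 6.02 × 15.845 ≈ 95.4 kt.

95 kt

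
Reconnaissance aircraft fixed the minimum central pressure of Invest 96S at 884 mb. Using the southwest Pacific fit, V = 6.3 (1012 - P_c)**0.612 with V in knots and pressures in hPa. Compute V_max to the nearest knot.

ΔP = 1012 − 884 = 128 mb.
128^0.612 ≈ 19.481.
V ≈ 6.3 × 19.481 ≈ 122.7 kt.

123 kt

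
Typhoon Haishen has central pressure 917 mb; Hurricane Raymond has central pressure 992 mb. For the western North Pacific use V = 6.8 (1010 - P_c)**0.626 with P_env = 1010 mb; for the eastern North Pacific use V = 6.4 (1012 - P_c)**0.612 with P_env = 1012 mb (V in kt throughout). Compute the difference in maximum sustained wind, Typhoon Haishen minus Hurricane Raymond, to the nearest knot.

Typhoon Haishen: ΔP = 93; V ≈ 6.8 × 93^0.626 ≈ 116.09 kt.
Hurricane Raymond: ΔP = 20; V ≈ 6.4 × 20^0.612 ≈ 40.03 kt.
Difference ≈ 116.09 − 40.03 = 76.06 → 76 kt.

76 kt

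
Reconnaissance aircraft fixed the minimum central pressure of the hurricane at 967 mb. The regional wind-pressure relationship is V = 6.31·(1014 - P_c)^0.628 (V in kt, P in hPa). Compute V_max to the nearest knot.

ΔP = 1014 − 967 = 47 mb.
47^0.628 ≈ 11.222.
V ≈ 6.31 × 11.222 ≈ 70.8 kt.

71 kt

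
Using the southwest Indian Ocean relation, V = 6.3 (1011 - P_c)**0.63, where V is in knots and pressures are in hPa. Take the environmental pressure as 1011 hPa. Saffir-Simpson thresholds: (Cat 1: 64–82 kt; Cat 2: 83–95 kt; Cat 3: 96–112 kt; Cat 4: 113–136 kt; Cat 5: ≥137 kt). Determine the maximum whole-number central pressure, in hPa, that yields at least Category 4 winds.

Category 4 begins at V = 113 kt.
Required ΔP = (113/6.3)^(1/0.63) = 17.937^1.587 ≈ 97.74 hPa.
P_c ≤ 1011 − 97.74 = 913.26, so the highest integer P_c is 913 hPa.

913 hPa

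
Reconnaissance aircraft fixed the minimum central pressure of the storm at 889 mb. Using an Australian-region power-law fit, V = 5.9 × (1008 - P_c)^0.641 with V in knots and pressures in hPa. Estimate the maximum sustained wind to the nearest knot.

ΔP = 1008 − 889 = 119 mb.
119^0.641 ≈ 21.401.
V ≈ 5.9 × 21.401 ≈ 126.3 kt.

126 kt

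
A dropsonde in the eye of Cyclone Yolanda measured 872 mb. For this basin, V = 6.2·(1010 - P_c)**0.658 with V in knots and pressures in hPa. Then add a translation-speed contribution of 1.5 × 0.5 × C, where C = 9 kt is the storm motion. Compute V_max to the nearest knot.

165 kt

ΔP = 1010 − 872 = 138 mb.
138^0.658 ≈ 25.588.
V ≈ 6.2 × 25.588 ≈ 158.6 kt.
Translation term: 1.5 × 0.5 × 9 = 6.75 kt.
Corrected V ≈ 165.35 kt → 165 kt.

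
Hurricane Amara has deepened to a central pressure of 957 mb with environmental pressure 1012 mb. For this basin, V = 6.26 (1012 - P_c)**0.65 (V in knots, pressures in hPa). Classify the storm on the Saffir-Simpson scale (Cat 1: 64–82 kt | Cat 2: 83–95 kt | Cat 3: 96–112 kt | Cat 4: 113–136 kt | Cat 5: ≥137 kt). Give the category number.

ΔP = 1012 − 957 = 55 mb.
V ≈ 6.26 × 55^0.65 = 6.26 × 13.53 ≈ 85 kt.
85 kt falls in the Category 2 band.

2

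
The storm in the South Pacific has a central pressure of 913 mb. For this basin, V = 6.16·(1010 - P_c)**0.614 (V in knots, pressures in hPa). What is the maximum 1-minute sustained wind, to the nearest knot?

ΔP = 1010 − 913 = 97 mb.
97^0.614 ≈ 16.591.
V ≈ 6.16 × 16.591 ≈ 102.2 kt.

102 kt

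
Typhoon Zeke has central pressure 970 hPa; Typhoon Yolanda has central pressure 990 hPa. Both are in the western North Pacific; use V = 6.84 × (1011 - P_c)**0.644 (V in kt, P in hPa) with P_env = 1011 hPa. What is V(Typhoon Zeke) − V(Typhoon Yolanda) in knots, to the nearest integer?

26 kt

Typhoon Zeke: ΔP = 41; V ≈ 6.84 × 41^0.644 ≈ 74.76 kt.
Typhoon Yolanda: ΔP = 21; V ≈ 6.84 × 21^0.644 ≈ 48.59 kt.
Difference ≈ 74.76 − 48.59 = 26.17 → 26 kt.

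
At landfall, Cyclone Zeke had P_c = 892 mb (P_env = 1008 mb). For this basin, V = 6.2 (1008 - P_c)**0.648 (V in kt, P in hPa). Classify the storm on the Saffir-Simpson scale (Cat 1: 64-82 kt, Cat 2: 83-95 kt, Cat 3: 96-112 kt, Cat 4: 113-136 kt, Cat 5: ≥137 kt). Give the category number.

ΔP = 1008 − 892 = 116 mb.
V ≈ 6.2 × 116^0.648 = 6.2 × 21.77 ≈ 135 kt.
135 kt falls in the Category 4 band.

4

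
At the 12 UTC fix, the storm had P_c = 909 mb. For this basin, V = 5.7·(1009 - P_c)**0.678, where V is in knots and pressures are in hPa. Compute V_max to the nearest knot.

ΔP = 1009 − 909 = 100 mb.
100^0.678 ≈ 22.699.
V ≈ 5.7 × 22.699 ≈ 129.4 kt.

129 kt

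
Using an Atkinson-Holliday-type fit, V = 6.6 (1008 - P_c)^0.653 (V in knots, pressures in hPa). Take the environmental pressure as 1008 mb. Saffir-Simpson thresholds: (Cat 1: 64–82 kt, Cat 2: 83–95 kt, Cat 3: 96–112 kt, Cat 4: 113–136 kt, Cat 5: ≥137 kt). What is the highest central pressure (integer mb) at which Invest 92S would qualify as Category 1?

975 mb

Category 1 begins at V = 64 kt.
Required ΔP = (64/6.6)^(1/0.653) = 9.697^1.531 ≈ 32.43 mb.
P_c ≤ 1008 − 32.43 = 975.57, so the highest integer P_c is 975 mb.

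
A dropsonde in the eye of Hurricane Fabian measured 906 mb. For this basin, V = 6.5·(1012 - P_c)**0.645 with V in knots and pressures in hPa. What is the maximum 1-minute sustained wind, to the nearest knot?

ΔP = 1012 − 906 = 106 mb.
106^0.645 ≈ 20.245.
V ≈ 6.5 × 20.245 ≈ 131.6 kt.

132 kt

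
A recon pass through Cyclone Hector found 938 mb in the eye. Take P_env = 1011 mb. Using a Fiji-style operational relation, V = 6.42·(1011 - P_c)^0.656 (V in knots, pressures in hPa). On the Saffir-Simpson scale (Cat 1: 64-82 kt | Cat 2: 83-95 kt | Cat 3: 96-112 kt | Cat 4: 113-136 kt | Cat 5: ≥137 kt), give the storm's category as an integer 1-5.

ΔP = 1011 − 938 = 73 mb.
V ≈ 6.42 × 73^0.656 = 6.42 × 16.69 ≈ 107 kt.
107 kt falls in the Category 3 band.

3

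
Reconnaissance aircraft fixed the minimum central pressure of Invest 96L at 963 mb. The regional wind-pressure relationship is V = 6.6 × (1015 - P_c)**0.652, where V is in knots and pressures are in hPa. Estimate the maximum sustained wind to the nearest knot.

87 kt

ΔP = 1015 − 963 = 52 mb.
52^0.652 ≈ 13.147.
V ≈ 6.6 × 13.147 ≈ 86.8 kt.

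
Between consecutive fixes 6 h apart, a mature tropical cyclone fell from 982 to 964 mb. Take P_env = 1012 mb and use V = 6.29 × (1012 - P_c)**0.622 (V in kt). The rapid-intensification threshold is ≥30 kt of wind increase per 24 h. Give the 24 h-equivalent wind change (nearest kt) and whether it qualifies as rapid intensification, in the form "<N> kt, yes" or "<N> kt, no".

71 kt, yes

V₁: ΔP = 30, V ≈ 6.29 × 30^0.622 ≈ 52.17 kt.
V₂: ΔP = 48, V ≈ 6.29 × 48^0.622 ≈ 69.88 kt.
ΔV over 6 h = 17.71 kt → 24 h equivalent = 17.71 × 24/6 ≈ 70.84 kt.
71 kt ≥ 30 kt ⇒ rapid intensification.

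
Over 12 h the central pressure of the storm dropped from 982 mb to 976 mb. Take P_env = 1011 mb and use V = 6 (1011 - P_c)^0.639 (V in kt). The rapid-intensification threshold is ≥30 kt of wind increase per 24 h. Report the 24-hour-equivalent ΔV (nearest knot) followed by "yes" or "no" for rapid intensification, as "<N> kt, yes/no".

V₁: ΔP = 29, V ≈ 6 × 29^0.639 ≈ 51.60 kt.
V₂: ΔP = 35, V ≈ 6 × 35^0.639 ≈ 58.18 kt.
ΔV over 12 h = 6.58 kt → 24 h equivalent = 6.58 × 24/12 ≈ 13.16 kt.
13 kt < 30 kt ⇒ not rapid intensification.

13 kt, no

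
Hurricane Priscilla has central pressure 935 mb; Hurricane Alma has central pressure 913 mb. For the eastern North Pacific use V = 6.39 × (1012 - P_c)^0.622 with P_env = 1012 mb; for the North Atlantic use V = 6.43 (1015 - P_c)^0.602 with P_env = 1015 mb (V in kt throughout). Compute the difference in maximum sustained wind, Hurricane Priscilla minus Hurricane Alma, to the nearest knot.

Hurricane Priscilla: ΔP = 77; V ≈ 6.39 × 77^0.622 ≈ 95.26 kt.
Hurricane Alma: ΔP = 102; V ≈ 6.43 × 102^0.602 ≈ 104.09 kt.
Difference ≈ 95.26 − 104.09 = -8.83 → -9 kt.

-9 kt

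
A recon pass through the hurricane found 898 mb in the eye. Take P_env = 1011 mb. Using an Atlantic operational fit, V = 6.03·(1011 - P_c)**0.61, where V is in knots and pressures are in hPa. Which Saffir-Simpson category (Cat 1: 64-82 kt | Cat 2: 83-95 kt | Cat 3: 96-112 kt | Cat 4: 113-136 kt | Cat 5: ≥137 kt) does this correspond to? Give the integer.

3

ΔP = 1011 − 898 = 113 mb.
V ≈ 6.03 × 113^0.61 = 6.03 × 17.88 ≈ 108 kt.
108 kt falls in the Category 3 band.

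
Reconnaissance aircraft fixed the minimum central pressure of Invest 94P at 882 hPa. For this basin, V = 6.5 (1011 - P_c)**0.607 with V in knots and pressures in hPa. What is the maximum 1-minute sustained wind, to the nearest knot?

124 kt

ΔP = 1011 − 882 = 129 hPa.
129^0.607 ≈ 19.104.
V ≈ 6.5 × 19.104 ≈ 124.2 kt.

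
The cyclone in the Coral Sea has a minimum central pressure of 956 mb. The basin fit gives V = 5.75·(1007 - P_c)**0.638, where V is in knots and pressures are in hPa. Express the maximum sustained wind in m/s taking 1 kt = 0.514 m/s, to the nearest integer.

ΔP = 1007 − 956 = 51 mb.
V ≈ 5.75 × 51^0.638 = 5.75 × 12.287 ≈ 70.648 kt.
70.648 × 0.514 ≈ 36.31 m/s → 36 m/s.

36 m/s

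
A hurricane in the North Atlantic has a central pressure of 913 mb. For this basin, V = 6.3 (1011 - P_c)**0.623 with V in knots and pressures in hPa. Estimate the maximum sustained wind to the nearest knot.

110 kt

ΔP = 1011 − 913 = 98 mb.
98^0.623 ≈ 17.399.
V ≈ 6.3 × 17.399 ≈ 109.6 kt.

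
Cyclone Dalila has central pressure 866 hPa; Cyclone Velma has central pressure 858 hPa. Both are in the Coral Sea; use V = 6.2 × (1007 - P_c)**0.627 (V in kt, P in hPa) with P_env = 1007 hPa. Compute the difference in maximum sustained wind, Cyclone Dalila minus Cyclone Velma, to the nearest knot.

Cyclone Dalila: ΔP = 141; V ≈ 6.2 × 141^0.627 ≈ 138.02 kt.
Cyclone Velma: ΔP = 149; V ≈ 6.2 × 149^0.627 ≈ 142.88 kt.
Difference ≈ 138.02 − 142.88 = -4.86 → -5 kt.

-5 kt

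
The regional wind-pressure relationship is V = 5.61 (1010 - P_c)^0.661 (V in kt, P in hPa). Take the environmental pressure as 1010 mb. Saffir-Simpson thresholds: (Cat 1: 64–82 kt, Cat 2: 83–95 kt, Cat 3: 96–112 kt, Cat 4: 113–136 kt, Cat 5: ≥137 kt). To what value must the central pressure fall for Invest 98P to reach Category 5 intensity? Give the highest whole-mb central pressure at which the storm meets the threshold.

884 mb

Category 5 begins at V = 137 kt.
Required ΔP = (137/5.61)^(1/0.661) = 24.421^1.513 ≈ 125.74 mb.
P_c ≤ 1010 − 125.74 = 884.26, so the highest integer P_c is 884 mb.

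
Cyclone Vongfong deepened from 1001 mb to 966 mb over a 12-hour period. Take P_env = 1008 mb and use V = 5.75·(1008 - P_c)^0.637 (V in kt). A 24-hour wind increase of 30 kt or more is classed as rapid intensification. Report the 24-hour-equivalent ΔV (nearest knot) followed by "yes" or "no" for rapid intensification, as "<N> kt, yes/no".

V₁: ΔP = 7, V ≈ 5.75 × 7^0.637 ≈ 19.86 kt.
V₂: ΔP = 42, V ≈ 5.75 × 42^0.637 ≈ 62.18 kt.
ΔV over 12 h = 42.32 kt → 24 h equivalent = 42.32 × 24/12 ≈ 84.64 kt.
85 kt ≥ 30 kt ⇒ rapid intensification.

85 kt, yes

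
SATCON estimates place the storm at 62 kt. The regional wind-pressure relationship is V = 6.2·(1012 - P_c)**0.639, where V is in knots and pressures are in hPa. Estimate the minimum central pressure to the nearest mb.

975 mb

ΔP = (V / 6.2)^(1/0.639) = (62/6.2)^1.565.
62/6.2 = 10.000; 10.000^1.565 ≈ 36.72 mb.
P_c = 1012 − 36.72 = 975.28 ≈ 975 mb.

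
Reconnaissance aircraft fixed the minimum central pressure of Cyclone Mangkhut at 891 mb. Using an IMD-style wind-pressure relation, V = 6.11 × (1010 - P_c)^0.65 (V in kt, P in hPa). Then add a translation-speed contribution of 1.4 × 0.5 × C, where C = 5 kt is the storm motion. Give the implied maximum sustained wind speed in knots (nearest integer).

ΔP = 1010 − 891 = 119 mb.
119^0.65 ≈ 22.341.
V ≈ 6.11 × 22.341 ≈ 136.5 kt.
Translation term: 1.4 × 0.5 × 5 = 3.5 kt.
Corrected V ≈ 140 kt → 140 kt.

140 kt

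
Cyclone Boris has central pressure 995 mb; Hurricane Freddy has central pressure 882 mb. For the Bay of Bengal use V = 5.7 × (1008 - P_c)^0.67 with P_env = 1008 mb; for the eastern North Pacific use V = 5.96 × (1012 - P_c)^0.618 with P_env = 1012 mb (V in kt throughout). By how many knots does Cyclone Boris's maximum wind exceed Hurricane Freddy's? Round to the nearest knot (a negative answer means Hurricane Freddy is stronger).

-89 kt

Cyclone Boris: ΔP = 13; V ≈ 5.7 × 13^0.67 ≈ 31.78 kt.
Hurricane Freddy: ΔP = 130; V ≈ 5.96 × 130^0.618 ≈ 120.69 kt.
Difference ≈ 31.78 − 120.69 = -88.91 → -89 kt.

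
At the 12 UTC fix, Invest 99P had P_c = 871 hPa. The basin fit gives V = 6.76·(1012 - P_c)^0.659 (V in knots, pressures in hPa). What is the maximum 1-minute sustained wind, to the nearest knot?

ΔP = 1012 − 871 = 141 hPa.
141^0.659 ≈ 26.082.
V ≈ 6.76 × 26.082 ≈ 176.3 kt.

176 kt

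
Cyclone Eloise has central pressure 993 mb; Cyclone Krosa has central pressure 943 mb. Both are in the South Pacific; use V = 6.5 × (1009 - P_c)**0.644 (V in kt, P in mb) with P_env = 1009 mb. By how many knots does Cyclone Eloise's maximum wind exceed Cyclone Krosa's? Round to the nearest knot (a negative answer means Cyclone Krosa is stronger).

Cyclone Eloise: ΔP = 16; V ≈ 6.5 × 16^0.644 ≈ 38.76 kt.
Cyclone Krosa: ΔP = 66; V ≈ 6.5 × 66^0.644 ≈ 96.54 kt.
Difference ≈ 38.76 − 96.54 = -57.78 → -58 kt.

-58 kt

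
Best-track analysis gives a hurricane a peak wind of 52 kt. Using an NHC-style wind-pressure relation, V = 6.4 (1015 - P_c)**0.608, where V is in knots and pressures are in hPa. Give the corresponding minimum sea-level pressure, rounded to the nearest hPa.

ΔP = (V / 6.4)^(1/0.608) = (52/6.4)^1.645.
52/6.4 = 8.125; 8.125^1.645 ≈ 31.36 hPa.
P_c = 1015 − 31.36 = 983.64 ≈ 984 hPa.

984 hPa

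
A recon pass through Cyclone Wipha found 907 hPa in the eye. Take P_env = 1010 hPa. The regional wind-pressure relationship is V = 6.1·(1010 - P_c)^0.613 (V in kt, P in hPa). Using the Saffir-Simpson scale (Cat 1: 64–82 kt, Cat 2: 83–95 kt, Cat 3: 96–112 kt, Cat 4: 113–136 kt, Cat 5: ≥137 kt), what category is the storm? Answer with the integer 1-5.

3

ΔP = 1010 − 907 = 103 hPa.
V ≈ 6.1 × 103^0.613 = 6.1 × 17.13 ≈ 105 kt.
105 kt falls in the Category 3 band.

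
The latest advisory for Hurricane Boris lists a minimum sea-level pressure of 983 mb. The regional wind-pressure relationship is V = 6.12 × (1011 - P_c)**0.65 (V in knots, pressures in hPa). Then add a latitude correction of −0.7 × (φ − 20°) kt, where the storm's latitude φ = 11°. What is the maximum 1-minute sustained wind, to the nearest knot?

ΔP = 1011 − 983 = 28 mb.
28^0.65 ≈ 8.723.
V ≈ 6.12 × 8.723 ≈ 53.4 kt.
Latitude correction: −0.7 × (11 − 20) = 6.3 kt.
Corrected V ≈ 59.7 kt → 60 kt.

60 kt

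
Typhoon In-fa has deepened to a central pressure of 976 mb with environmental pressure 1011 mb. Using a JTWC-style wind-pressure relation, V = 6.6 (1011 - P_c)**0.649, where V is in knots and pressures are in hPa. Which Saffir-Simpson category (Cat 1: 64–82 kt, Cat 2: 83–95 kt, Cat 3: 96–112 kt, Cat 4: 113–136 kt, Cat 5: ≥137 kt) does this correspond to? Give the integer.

1

ΔP = 1011 − 976 = 35 mb.
V ≈ 6.6 × 35^0.649 = 6.6 × 10.05 ≈ 66 kt.
66 kt falls in the Category 1 band.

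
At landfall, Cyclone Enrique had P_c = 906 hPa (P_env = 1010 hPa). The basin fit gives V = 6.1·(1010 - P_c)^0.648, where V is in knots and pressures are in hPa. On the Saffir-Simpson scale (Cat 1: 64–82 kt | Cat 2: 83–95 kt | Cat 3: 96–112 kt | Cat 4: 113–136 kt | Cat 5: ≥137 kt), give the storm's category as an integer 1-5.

4

ΔP = 1010 − 906 = 104 hPa.
V ≈ 6.1 × 104^0.648 = 6.1 × 20.28 ≈ 124 kt.
124 kt falls in the Category 4 band.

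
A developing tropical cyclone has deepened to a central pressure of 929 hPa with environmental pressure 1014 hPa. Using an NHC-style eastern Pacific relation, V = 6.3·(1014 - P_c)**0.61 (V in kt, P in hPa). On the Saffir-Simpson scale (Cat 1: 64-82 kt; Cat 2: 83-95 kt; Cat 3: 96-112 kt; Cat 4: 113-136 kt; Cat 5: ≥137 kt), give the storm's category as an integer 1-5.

2

ΔP = 1014 − 929 = 85 hPa.
V ≈ 6.3 × 85^0.61 = 6.3 × 15.03 ≈ 95 kt.
95 kt falls in the Category 2 band.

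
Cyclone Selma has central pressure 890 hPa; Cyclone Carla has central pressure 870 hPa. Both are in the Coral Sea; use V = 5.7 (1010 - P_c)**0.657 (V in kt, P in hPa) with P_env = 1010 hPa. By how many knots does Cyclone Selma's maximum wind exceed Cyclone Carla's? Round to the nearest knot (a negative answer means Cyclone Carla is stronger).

-14 kt

Cyclone Selma: ΔP = 120; V ≈ 5.7 × 120^0.657 ≈ 132.40 kt.
Cyclone Carla: ΔP = 140; V ≈ 5.7 × 140^0.657 ≈ 146.51 kt.
Difference ≈ 132.40 − 146.51 = -14.11 → -14 kt.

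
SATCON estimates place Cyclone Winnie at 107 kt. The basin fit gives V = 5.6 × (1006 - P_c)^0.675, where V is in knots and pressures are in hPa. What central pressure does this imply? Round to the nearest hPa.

ΔP = (V / 5.6)^(1/0.675) = (107/5.6)^1.481.
107/5.6 = 19.107; 19.107^1.481 ≈ 79.08 hPa.
P_c = 1006 − 79.08 = 926.92 ≈ 927 hPa.

927 hPa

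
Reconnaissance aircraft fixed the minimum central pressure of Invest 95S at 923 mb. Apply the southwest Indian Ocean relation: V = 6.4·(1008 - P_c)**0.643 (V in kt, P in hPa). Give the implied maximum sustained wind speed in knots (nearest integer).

ΔP = 1008 − 923 = 85 mb.
85^0.643 ≈ 17.403.
V ≈ 6.4 × 17.403 ≈ 111.4 kt.

111 kt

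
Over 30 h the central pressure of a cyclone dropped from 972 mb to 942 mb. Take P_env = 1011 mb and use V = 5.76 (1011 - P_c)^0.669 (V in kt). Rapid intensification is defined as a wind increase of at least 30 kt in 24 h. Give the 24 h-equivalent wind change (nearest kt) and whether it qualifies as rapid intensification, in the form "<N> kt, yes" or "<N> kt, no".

V₁: ΔP = 39, V ≈ 5.76 × 39^0.669 ≈ 66.81 kt.
V₂: ΔP = 69, V ≈ 5.76 × 69^0.669 ≈ 97.86 kt.
ΔV over 30 h = 31.05 kt → 24 h equivalent = 31.05 × 24/30 ≈ 24.84 kt.
25 kt < 30 kt ⇒ not rapid intensification.

25 kt, no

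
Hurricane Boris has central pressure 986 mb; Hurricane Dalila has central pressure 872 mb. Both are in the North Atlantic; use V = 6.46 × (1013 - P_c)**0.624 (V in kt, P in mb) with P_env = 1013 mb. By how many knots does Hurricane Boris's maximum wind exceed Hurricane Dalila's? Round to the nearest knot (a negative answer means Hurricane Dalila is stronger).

Hurricane Boris: ΔP = 27; V ≈ 6.46 × 27^0.624 ≈ 50.51 kt.
Hurricane Dalila: ΔP = 141; V ≈ 6.46 × 141^0.624 ≈ 141.69 kt.
Difference ≈ 50.51 − 141.69 = -91.18 → -91 kt.

-91 kt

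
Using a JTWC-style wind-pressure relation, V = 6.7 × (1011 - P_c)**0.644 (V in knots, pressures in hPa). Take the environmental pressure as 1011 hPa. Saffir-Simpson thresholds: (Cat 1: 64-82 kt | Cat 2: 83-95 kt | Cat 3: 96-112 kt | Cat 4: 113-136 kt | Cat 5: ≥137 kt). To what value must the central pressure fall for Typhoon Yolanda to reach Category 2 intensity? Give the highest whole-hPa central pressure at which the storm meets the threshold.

Category 2 begins at V = 83 kt.
Required ΔP = (83/6.7)^(1/0.644) = 12.388^1.553 ≈ 49.80 hPa.
P_c ≤ 1011 − 49.80 = 961.20, so the highest integer P_c is 961 hPa.

961 hPa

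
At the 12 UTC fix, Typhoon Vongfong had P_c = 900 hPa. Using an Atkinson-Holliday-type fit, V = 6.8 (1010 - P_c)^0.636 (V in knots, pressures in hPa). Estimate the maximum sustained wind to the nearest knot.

135 kt

ΔP = 1010 − 900 = 110 hPa.
110^0.636 ≈ 19.876.
V ≈ 6.8 × 19.876 ≈ 135.2 kt.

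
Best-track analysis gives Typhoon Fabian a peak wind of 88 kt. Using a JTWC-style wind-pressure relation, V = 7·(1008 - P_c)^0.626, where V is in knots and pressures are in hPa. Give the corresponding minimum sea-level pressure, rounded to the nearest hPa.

951 hPa

ΔP = (V / 7)^(1/0.626) = (88/7)^1.597.
88/7 = 12.571; 12.571^1.597 ≈ 57.04 hPa.
P_c = 1008 − 57.04 = 950.96 ≈ 951 hPa.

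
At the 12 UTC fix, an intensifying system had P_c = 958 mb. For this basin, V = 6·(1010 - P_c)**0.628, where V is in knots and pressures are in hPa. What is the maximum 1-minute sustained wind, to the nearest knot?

72 kt

ΔP = 1010 − 958 = 52 mb.
52^0.628 ≈ 11.958.
V ≈ 6 × 11.958 ≈ 71.7 kt.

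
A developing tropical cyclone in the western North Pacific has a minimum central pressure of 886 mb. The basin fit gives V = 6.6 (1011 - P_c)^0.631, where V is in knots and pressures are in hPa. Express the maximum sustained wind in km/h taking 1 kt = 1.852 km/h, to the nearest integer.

257 km/h

ΔP = 1011 − 886 = 125 mb.
V ≈ 6.6 × 125^0.631 = 6.6 × 21.045 ≈ 138.897 kt.
138.897 × 1.852 ≈ 257.24 km/h → 257 km/h.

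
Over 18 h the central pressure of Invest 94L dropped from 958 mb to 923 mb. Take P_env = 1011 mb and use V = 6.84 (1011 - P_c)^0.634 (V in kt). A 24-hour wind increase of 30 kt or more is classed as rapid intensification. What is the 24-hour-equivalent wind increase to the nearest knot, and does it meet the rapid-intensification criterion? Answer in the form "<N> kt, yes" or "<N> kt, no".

V₁: ΔP = 53, V ≈ 6.84 × 53^0.634 ≈ 84.77 kt.
V₂: ΔP = 88, V ≈ 6.84 × 88^0.634 ≈ 116.91 kt.
ΔV over 18 h = 32.14 kt → 24 h equivalent = 32.14 × 24/18 ≈ 42.85 kt.
43 kt ≥ 30 kt ⇒ rapid intensification.

43 kt, yes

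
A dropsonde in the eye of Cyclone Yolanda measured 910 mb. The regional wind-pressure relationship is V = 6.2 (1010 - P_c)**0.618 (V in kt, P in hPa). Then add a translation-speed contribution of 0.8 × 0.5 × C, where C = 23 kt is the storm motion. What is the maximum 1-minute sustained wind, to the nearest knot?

ΔP = 1010 − 910 = 100 mb.
100^0.618 ≈ 17.219.
V ≈ 6.2 × 17.219 ≈ 106.8 kt.
Translation term: 0.8 × 0.5 × 23 = 9.2 kt.
Corrected V ≈ 116 kt → 116 kt.

116 kt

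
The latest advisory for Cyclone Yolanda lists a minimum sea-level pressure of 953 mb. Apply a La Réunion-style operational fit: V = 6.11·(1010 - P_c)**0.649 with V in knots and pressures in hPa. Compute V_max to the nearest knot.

ΔP = 1010 − 953 = 57 mb.
57^0.649 ≈ 13.790.
V ≈ 6.11 × 13.790 ≈ 84.3 kt.

84 kt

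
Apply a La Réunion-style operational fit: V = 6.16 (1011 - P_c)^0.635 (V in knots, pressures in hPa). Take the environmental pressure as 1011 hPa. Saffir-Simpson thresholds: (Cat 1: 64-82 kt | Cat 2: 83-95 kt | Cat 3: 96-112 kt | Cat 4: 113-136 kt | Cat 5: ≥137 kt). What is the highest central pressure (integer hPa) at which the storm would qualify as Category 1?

971 hPa

Category 1 begins at V = 64 kt.
Required ΔP = (64/6.16)^(1/0.635) = 10.390^1.575 ≈ 39.90 hPa.
P_c ≤ 1011 − 39.90 = 971.10, so the highest integer P_c is 971 hPa.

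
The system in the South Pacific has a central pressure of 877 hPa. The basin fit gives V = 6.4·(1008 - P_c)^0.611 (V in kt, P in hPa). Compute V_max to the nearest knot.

126 kt

ΔP = 1008 − 877 = 131 hPa.
131^0.611 ≈ 19.663.
V ≈ 6.4 × 19.663 ≈ 125.8 kt.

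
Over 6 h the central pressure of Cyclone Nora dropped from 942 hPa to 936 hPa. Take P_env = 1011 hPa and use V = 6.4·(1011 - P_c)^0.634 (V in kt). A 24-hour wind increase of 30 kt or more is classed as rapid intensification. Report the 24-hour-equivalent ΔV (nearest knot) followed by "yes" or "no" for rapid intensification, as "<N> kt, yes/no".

V₁: ΔP = 69, V ≈ 6.4 × 69^0.634 ≈ 93.76 kt.
V₂: ΔP = 75, V ≈ 6.4 × 75^0.634 ≈ 98.85 kt.
ΔV over 6 h = 5.09 kt → 24 h equivalent = 5.09 × 24/6 ≈ 20.36 kt.
20 kt < 30 kt ⇒ not rapid intensification.

20 kt, no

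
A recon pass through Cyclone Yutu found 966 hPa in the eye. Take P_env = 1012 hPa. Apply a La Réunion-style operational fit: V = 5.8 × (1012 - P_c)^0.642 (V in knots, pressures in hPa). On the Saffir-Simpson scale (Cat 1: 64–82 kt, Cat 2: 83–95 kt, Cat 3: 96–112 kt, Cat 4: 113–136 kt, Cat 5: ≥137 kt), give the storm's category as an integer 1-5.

ΔP = 1012 − 966 = 46 hPa.
V ≈ 5.8 × 46^0.642 = 5.8 × 11.68 ≈ 68 kt.
68 kt falls in the Category 1 band.

1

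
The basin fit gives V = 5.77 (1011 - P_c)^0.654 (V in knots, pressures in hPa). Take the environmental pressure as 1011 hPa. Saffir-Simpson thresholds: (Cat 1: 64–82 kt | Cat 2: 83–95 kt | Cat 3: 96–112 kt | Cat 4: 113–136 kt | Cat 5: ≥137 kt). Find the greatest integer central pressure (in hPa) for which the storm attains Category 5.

Category 5 begins at V = 137 kt.
Required ΔP = (137/5.77)^(1/0.654) = 23.744^1.529 ≈ 126.85 hPa.
P_c ≤ 1011 − 126.85 = 884.15, so the highest integer P_c is 884 hPa.

884 hPa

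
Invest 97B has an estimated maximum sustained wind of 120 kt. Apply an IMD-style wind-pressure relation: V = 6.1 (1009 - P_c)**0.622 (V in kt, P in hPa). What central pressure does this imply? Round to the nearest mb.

ΔP = (V / 6.1)^(1/0.622) = (120/6.1)^1.608.
120/6.1 = 19.672; 19.672^1.608 ≈ 120.27 mb.
P_c = 1009 − 120.27 = 888.73 ≈ 889 mb.

889 mb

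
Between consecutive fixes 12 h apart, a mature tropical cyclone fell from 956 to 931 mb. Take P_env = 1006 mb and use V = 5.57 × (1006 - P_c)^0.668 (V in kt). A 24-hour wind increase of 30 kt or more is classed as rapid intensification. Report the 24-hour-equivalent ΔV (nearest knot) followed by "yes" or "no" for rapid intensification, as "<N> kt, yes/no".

47 kt, yes

V₁: ΔP = 50, V ≈ 5.57 × 50^0.668 ≈ 75.99 kt.
V₂: ΔP = 75, V ≈ 5.57 × 75^0.668 ≈ 99.63 kt.
ΔV over 12 h = 23.64 kt → 24 h equivalent = 23.64 × 24/12 ≈ 47.28 kt.
47 kt ≥ 30 kt ⇒ rapid intensification.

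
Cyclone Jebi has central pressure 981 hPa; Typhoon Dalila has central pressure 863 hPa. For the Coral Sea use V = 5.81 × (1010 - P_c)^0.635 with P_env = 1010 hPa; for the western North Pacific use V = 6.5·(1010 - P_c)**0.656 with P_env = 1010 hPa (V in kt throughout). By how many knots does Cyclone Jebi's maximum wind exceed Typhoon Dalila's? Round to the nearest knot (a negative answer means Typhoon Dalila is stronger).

-122 kt

Cyclone Jebi: ΔP = 29; V ≈ 5.81 × 29^0.635 ≈ 49.29 kt.
Typhoon Dalila: ΔP = 147; V ≈ 6.5 × 147^0.656 ≈ 171.66 kt.
Difference ≈ 49.29 − 171.66 = -122.37 → -122 kt.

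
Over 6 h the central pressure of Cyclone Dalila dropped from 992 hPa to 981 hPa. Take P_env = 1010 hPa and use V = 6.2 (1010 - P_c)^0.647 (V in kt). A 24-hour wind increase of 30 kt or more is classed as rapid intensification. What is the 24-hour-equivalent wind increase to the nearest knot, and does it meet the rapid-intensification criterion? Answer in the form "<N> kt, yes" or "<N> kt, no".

58 kt, yes

V₁: ΔP = 18, V ≈ 6.2 × 18^0.647 ≈ 40.23 kt.
V₂: ΔP = 29, V ≈ 6.2 × 29^0.647 ≈ 54.77 kt.
ΔV over 6 h = 14.54 kt → 24 h equivalent = 14.54 × 24/6 ≈ 58.16 kt.
58 kt ≥ 30 kt ⇒ rapid intensification.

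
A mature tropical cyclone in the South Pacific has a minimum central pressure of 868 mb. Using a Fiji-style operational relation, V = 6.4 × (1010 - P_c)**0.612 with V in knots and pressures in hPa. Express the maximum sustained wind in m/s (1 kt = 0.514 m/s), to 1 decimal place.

ΔP = 1010 − 868 = 142 mb.
V ≈ 6.4 × 142^0.612 = 6.4 × 20.759 ≈ 132.856 kt.
132.856 × 0.514 ≈ 68.29 m/s → 68.3 m/s.

68.3 m/s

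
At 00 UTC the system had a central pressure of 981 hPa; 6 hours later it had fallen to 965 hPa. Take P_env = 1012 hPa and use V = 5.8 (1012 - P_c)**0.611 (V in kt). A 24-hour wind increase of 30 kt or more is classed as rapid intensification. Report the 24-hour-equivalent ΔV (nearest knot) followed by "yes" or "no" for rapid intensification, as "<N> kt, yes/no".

55 kt, yes

V₁: ΔP = 31, V ≈ 5.8 × 31^0.611 ≈ 47.28 kt.
V₂: ΔP = 47, V ≈ 5.8 × 47^0.611 ≈ 60.96 kt.
ΔV over 6 h = 13.68 kt → 24 h equivalent = 13.68 × 24/6 ≈ 54.72 kt.
55 kt ≥ 30 kt ⇒ rapid intensification.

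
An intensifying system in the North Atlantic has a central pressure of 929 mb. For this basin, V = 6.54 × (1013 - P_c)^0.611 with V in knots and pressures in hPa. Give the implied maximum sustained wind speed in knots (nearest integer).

ΔP = 1013 − 929 = 84 mb.
84^0.611 ≈ 14.988.
V ≈ 6.54 × 14.988 ≈ 98.0 kt.

98 kt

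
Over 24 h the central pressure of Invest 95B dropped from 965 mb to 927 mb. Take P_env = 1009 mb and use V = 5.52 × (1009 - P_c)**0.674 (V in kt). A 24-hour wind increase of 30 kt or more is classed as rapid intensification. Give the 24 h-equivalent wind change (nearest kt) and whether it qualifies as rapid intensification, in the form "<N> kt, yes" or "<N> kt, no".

V₁: ΔP = 44, V ≈ 5.52 × 44^0.674 ≈ 70.73 kt.
V₂: ΔP = 82, V ≈ 5.52 × 82^0.674 ≈ 107.61 kt.
ΔV over 24 h = 36.88 kt → 24 h equivalent = 36.88 × 24/24 ≈ 36.88 kt.
37 kt ≥ 30 kt ⇒ rapid intensification.

37 kt, yes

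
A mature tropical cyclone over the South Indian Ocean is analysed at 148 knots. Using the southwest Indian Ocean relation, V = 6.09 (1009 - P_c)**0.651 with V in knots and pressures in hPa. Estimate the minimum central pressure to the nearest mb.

ΔP = (V / 6.09)^(1/0.651) = (148/6.09)^1.536.
148/6.09 = 24.302; 24.302^1.536 ≈ 134.43 mb.
P_c = 1009 − 134.43 = 874.57 ≈ 875 mb.

875 mb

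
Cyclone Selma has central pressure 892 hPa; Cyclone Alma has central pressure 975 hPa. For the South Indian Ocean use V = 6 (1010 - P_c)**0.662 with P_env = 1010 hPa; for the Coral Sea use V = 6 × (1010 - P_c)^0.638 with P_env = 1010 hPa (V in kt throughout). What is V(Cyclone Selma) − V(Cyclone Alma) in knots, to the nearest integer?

83 kt

Cyclone Selma: ΔP = 118; V ≈ 6 × 118^0.662 ≈ 141.17 kt.
Cyclone Alma: ΔP = 35; V ≈ 6 × 35^0.638 ≈ 57.98 kt.
Difference ≈ 141.17 − 57.98 = 83.19 → 83 kt.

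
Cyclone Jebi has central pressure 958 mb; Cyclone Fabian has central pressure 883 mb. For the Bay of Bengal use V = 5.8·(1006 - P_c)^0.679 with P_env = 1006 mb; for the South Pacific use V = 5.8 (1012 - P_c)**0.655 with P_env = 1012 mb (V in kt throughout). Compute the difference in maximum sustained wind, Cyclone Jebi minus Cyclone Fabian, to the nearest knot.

Cyclone Jebi: ΔP = 48; V ≈ 5.8 × 48^0.679 ≈ 80.35 kt.
Cyclone Fabian: ΔP = 129; V ≈ 5.8 × 129^0.655 ≈ 139.91 kt.
Difference ≈ 80.35 − 139.91 = -59.56 → -60 kt.

-60 kt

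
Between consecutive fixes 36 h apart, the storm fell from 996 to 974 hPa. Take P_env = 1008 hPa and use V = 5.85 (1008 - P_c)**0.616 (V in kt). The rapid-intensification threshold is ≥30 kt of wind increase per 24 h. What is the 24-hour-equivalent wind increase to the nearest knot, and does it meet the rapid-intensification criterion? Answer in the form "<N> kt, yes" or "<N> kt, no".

16 kt, no

V₁: ΔP = 12, V ≈ 5.85 × 12^0.616 ≈ 27.04 kt.
V₂: ΔP = 34, V ≈ 5.85 × 34^0.616 ≈ 51.35 kt.
ΔV over 36 h = 24.31 kt → 24 h equivalent = 24.31 × 24/36 ≈ 16.21 kt.
16 kt < 30 kt ⇒ not rapid intensification.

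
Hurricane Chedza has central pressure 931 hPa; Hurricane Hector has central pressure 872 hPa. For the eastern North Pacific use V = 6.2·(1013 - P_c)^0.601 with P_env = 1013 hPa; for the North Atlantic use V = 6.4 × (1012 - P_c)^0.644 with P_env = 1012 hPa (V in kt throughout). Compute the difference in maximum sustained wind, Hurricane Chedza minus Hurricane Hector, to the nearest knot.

-67 kt

Hurricane Chedza: ΔP = 82; V ≈ 6.2 × 82^0.601 ≈ 87.62 kt.
Hurricane Hector: ΔP = 140; V ≈ 6.4 × 140^0.644 ≈ 154.27 kt.
Difference ≈ 87.62 − 154.27 = -66.65 → -67 kt.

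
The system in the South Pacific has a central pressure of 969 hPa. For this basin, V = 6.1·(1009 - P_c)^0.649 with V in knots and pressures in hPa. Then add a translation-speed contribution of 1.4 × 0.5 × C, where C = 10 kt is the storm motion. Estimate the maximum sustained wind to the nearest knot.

74 kt

ΔP = 1009 − 969 = 40 hPa.
40^0.649 ≈ 10.958.
V ≈ 6.1 × 10.958 ≈ 66.8 kt.
Translation term: 1.4 × 0.5 × 10 = 7 kt.
Corrected V ≈ 73.8 kt → 74 kt.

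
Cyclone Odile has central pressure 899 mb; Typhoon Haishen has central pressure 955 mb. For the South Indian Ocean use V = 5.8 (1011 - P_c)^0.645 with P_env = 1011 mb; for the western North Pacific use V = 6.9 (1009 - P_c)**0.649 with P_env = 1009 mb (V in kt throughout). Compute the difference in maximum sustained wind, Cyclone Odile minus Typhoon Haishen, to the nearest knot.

Cyclone Odile: ΔP = 112; V ≈ 5.8 × 112^0.645 ≈ 121.67 kt.
Typhoon Haishen: ΔP = 54; V ≈ 6.9 × 54^0.649 ≈ 91.87 kt.
Difference ≈ 121.67 − 91.87 = 29.80 → 30 kt.

30 kt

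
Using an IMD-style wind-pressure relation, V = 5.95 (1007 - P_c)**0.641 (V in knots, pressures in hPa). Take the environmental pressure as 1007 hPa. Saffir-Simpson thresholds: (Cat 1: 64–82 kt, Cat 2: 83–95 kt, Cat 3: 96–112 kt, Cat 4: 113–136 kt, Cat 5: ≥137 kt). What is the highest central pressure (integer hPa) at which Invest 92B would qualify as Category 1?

966 hPa

Category 1 begins at V = 64 kt.
Required ΔP = (64/5.95)^(1/0.641) = 10.756^1.560 ≈ 40.69 hPa.
P_c ≤ 1007 − 40.69 = 966.31, so the highest integer P_c is 966 hPa.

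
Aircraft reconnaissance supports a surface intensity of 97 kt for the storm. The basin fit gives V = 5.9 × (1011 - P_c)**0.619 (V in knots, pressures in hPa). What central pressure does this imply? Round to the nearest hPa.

ΔP = (V / 5.9)^(1/0.619) = (97/5.9)^1.616.
97/5.9 = 16.441; 16.441^1.616 ≈ 92.11 hPa.
P_c = 1011 − 92.11 = 918.89 ≈ 919 hPa.

919 hPa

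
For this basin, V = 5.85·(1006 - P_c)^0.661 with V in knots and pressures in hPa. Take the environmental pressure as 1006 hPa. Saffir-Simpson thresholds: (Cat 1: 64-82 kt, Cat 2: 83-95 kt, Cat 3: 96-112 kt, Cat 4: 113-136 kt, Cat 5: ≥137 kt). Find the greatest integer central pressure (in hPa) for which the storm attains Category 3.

937 hPa

Category 3 begins at V = 96 kt.
Required ΔP = (96/5.85)^(1/0.661) = 16.410^1.513 ≈ 68.91 hPa.
P_c ≤ 1006 − 68.91 = 937.09, so the highest integer P_c is 937 hPa.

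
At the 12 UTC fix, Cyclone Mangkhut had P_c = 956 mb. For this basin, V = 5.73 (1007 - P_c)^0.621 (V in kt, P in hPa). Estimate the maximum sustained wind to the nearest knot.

66 kt

ΔP = 1007 − 956 = 51 mb.
51^0.621 ≈ 11.492.
V ≈ 5.73 × 11.492 ≈ 65.8 kt.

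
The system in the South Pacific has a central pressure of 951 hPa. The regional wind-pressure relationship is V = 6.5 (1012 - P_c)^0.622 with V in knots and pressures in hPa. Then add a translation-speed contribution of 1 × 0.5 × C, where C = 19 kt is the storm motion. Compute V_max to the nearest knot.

93 kt

ΔP = 1012 − 951 = 61 hPa.
61^0.622 ≈ 12.897.
V ≈ 6.5 × 12.897 ≈ 83.8 kt.
Translation term: 1 × 0.5 × 19 = 9.5 kt.
Corrected V ≈ 93.3 kt → 93 kt.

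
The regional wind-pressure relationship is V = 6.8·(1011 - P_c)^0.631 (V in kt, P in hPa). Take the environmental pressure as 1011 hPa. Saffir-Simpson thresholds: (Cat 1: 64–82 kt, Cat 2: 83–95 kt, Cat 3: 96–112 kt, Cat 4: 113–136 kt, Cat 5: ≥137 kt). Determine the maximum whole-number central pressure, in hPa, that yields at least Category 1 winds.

976 hPa

Category 1 begins at V = 64 kt.
Required ΔP = (64/6.8)^(1/0.631) = 9.412^1.585 ≈ 34.92 hPa.
P_c ≤ 1011 − 34.92 = 976.08, so the highest integer P_c is 976 hPa.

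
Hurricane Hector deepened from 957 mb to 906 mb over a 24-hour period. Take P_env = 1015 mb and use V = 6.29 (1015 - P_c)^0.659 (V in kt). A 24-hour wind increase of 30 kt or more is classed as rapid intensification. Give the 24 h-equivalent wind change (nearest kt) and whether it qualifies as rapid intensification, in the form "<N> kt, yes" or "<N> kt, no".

V₁: ΔP = 58, V ≈ 6.29 × 58^0.659 ≈ 91.36 kt.
V₂: ΔP = 109, V ≈ 6.29 × 109^0.659 ≈ 138.46 kt.
ΔV over 24 h = 47.10 kt → 24 h equivalent = 47.10 × 24/24 ≈ 47.10 kt.
47 kt ≥ 30 kt ⇒ rapid intensification.

47 kt, yes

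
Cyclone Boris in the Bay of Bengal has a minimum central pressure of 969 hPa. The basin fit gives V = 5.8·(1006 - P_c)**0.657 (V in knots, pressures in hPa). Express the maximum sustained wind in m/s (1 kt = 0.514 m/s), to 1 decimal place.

32.0 m/s

ΔP = 1006 − 969 = 37 hPa.
V ≈ 5.8 × 37^0.657 = 5.8 × 10.723 ≈ 62.192 kt.
62.192 × 0.514 ≈ 31.97 m/s → 32.0 m/s.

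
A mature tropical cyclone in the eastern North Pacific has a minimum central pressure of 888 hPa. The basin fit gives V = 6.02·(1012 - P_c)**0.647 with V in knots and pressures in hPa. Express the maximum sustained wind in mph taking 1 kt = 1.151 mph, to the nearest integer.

157 mph

ΔP = 1012 − 888 = 124 hPa.
V ≈ 6.02 × 124^0.647 = 6.02 × 22.617 ≈ 136.157 kt.
136.157 × 1.151 ≈ 156.72 mph → 157 mph.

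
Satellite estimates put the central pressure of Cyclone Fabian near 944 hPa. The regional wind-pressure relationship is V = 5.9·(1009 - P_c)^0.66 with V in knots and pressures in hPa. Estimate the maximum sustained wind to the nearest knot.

ΔP = 1009 − 944 = 65 hPa.
65^0.66 ≈ 15.723.
V ≈ 5.9 × 15.723 ≈ 92.8 kt.

93 kt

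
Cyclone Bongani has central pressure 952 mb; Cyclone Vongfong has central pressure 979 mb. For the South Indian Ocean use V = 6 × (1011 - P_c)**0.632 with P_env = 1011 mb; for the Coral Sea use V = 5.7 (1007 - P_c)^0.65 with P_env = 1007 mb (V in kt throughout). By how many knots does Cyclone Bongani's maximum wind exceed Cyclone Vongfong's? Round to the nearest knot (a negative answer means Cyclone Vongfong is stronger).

Cyclone Bongani: ΔP = 59; V ≈ 6 × 59^0.632 ≈ 78.95 kt.
Cyclone Vongfong: ΔP = 28; V ≈ 5.7 × 28^0.65 ≈ 49.72 kt.
Difference ≈ 78.95 − 49.72 = 29.23 → 29 kt.

29 kt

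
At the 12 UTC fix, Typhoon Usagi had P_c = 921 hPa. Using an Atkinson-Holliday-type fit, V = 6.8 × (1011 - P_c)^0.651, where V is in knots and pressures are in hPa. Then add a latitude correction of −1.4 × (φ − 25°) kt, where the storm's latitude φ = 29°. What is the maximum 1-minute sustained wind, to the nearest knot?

ΔP = 1011 − 921 = 90 hPa.
90^0.651 ≈ 18.716.
V ≈ 6.8 × 18.716 ≈ 127.3 kt.
Latitude correction: −1.4 × (29 − 25) = -5.6 kt.
Corrected V ≈ 121.7 kt → 122 kt.

122 kt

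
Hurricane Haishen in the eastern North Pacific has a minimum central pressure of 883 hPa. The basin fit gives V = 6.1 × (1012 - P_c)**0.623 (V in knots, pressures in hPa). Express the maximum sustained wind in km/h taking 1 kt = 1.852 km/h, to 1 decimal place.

ΔP = 1012 − 883 = 129 hPa.
V ≈ 6.1 × 129^0.623 = 6.1 × 20.649 ≈ 125.958 kt.
125.958 × 1.852 ≈ 233.28 km/h → 233.3 km/h.

233.3 km/h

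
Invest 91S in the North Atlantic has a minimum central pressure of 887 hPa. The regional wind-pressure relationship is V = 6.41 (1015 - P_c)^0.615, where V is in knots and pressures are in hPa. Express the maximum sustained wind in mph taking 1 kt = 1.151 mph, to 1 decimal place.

ΔP = 1015 − 887 = 128 hPa.
V ≈ 6.41 × 128^0.615 = 6.41 × 19.767 ≈ 126.705 kt.
126.705 × 1.151 ≈ 145.84 mph → 145.8 mph.

145.8 mph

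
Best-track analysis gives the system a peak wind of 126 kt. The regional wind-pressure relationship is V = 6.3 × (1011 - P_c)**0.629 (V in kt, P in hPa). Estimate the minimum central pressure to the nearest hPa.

ΔP = (V / 6.3)^(1/0.629) = (126/6.3)^1.590.
126/6.3 = 20.000; 20.000^1.590 ≈ 117.06 hPa.
P_c = 1011 − 117.06 = 893.94 ≈ 894 hPa.

894 hPa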